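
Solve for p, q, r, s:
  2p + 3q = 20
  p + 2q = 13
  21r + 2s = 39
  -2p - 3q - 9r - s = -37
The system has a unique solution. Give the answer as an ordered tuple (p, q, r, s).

(1, 6, 5/3, 2)

Form the augmented matrix and row-reduce:
  [  2   3   0   0  |   20 ]
  [  1   2   0   0  |   13 ]
  [  0   0  21   2  |   39 ]
  [ -2  -3  -9  -1  |  -37 ]
R1 → 1/2·R1
R2 → R2 − R1
R4 → R4 + 2·R1
R2 → 2·R2
R3 → 1/21·R3
R4 → R4 + 9·R3
R4 → -7·R4
R3 → R3 − 2/21·R4
R1 → R1 − 3/2·R2
Reading off the last column: p = 1, q = 6, r = 5/3, s = 2.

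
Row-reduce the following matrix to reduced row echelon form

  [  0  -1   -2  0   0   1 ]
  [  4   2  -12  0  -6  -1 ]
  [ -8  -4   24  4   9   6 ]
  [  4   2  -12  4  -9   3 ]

[[1, 0, -4, 0, -3/2, 1/4], [0, 1, 2, 0, 0, -1], [0, 0, 0, 1, -3/4, 1], [0, 0, 0, 0, 0, 0]]

r1 <-> r2
  [  4   2  -12  0  -6  -1 ]
  [  0  -1   -2  0   0   1 ]
  [ -8  -4   24  4   9   6 ]
  [  4   2  -12  4  -9   3 ]
r1 → 1/4·r1
  [  1  1/2   -3  0  -3/2  -1/4 ]
  [  0   -1   -2  0     0     1 ]
  [ -8   -4   24  4     9     6 ]
  [  4    2  -12  4    -9     3 ]
r3 → r3 + 8·r1
  [ 1  1/2   -3  0  -3/2  -1/4 ]
  [ 0   -1   -2  0     0     1 ]
  [ 0    0    0  4    -3     4 ]
  [ 4    2  -12  4    -9     3 ]
r4 → r4 − 4·r1
  [ 1  1/2  -3  0  -3/2  -1/4 ]
  [ 0   -1  -2  0     0     1 ]
  [ 0    0   0  4    -3     4 ]
  [ 0    0   0  4    -3     4 ]
r2 → -1·r2
  [ 1  1/2  -3  0  -3/2  -1/4 ]
  [ 0    1   2  0     0    -1 ]
  [ 0    0   0  4    -3     4 ]
  [ 0    0   0  4    -3     4 ]
r3 → 1/4·r3
  [ 1  1/2  -3  0  -3/2  -1/4 ]
  [ 0    1   2  0     0    -1 ]
  [ 0    0   0  1  -3/4     1 ]
  [ 0    0   0  4    -3     4 ]
r4 → r4 − 4·r3
  [ 1  1/2  -3  0  -3/2  -1/4 ]
  [ 0    1   2  0     0    -1 ]
  [ 0    0   0  1  -3/4     1 ]
  [ 0    0   0  0     0     0 ]
r1 → r1 − 1/2·r2
  [ 1  0  -4  0  -3/2  1/4 ]
  [ 0  1   2  0     0   -1 ]
  [ 0  0   0  1  -3/4    1 ]
  [ 0  0   0  0     0    0 ]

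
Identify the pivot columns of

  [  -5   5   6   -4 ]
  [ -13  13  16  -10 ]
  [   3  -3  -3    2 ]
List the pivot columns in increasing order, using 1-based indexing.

1, 3, 4

Multiply r1 by -1/5.
  [   1  -1  -6/5  4/5 ]
  [ -13  13    16  -10 ]
  [   3  -3    -3    2 ]
Add 13 times r1 to r2.
  [ 1  -1  -6/5  4/5 ]
  [ 0   0   2/5  2/5 ]
  [ 3  -3    -3    2 ]
Subtract 3 times r1 from r3.
  [ 1  -1  -6/5   4/5 ]
  [ 0   0   2/5   2/5 ]
  [ 0   0   3/5  -2/5 ]
Multiply r2 by 5/2.
  [ 1  -1  -6/5   4/5 ]
  [ 0   0     1     1 ]
  [ 0   0   3/5  -2/5 ]
Subtract 3/5 times r2 from r3.
  [ 1  -1  -6/5  4/5 ]
  [ 0   0     1    1 ]
  [ 0   0     0   -1 ]
Multiply r3 by -1.
  [ 1  -1  -6/5  4/5 ]
  [ 0   0     1    1 ]
  [ 0   0     0    1 ]
Subtract r3 from r2.
  [ 1  -1  -6/5  4/5 ]
  [ 0   0     1    0 ]
  [ 0   0     0    1 ]
Subtract 4/5 times r3 from r1.
  [ 1  -1  -6/5  0 ]
  [ 0   0     1  0 ]
  [ 0   0     0  1 ]
Add 6/5 times r2 to r1.
  [ 1  -1  0  0 ]
  [ 0   0  1  0 ]
  [ 0   0  0  1 ]
Pivot columns are the columns containing a leading 1.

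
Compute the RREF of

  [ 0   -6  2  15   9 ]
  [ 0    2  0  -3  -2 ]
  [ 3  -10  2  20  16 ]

ρ1 <-> ρ3
  [ 3  -10  2  20  16 ]
  [ 0    2  0  -3  -2 ]
  [ 0   -6  2  15   9 ]
ρ1 -> 1/3·ρ1
  [ 1  -10/3  2/3  20/3  16/3 ]
  [ 0      2    0    -3    -2 ]
  [ 0     -6    2    15     9 ]
ρ2 -> 1/2·ρ2
  [ 1  -10/3  2/3  20/3  16/3 ]
  [ 0      1    0  -3/2    -1 ]
  [ 0     -6    2    15     9 ]
ρ3 -> ρ3 + 6·ρ2
  [ 1  -10/3  2/3  20/3  16/3 ]
  [ 0      1    0  -3/2    -1 ]
  [ 0      0    2     6     3 ]
ρ3 -> 1/2·ρ3
  [ 1  -10/3  2/3  20/3  16/3 ]
  [ 0      1    0  -3/2    -1 ]
  [ 0      0    1     3   3/2 ]
ρ1 -> ρ1 − 2/3·ρ3
  [ 1  -10/3  0  14/3  13/3 ]
  [ 0      1  0  -3/2    -1 ]
  [ 0      0  1     3   3/2 ]
ρ1 -> ρ1 + 10/3·ρ2
  [ 1  0  0  -1/3    1 ]
  [ 0  1  0  -3/2   -1 ]
  [ 0  0  1     3  3/2 ]

[[1, 0, 0, -1/3, 1], [0, 1, 0, -3/2, -1], [0, 0, 1, 3, 3/2]]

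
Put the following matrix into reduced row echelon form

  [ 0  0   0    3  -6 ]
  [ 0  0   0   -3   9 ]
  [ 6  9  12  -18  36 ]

ρ1 <-> ρ3
ρ1 → 1/6·ρ1
ρ2 → -1/3·ρ2
ρ3 → ρ3 − 3·ρ2
ρ3 → 1/3·ρ3
ρ2 → ρ2 + 3·ρ3
ρ1 → ρ1 − 6·ρ3
ρ1 → ρ1 + 3·ρ2

[[1, 3/2, 2, 0, 0], [0, 0, 0, 1, 0], [0, 0, 0, 0, 1]]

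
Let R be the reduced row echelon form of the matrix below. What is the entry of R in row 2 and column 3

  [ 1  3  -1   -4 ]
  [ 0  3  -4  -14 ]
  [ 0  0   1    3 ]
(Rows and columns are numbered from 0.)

ρ2 ← 1/3·ρ2
  [ 1  3    -1     -4 ]
  [ 0  1  -4/3  -14/3 ]
  [ 0  0     1      3 ]
ρ2 ← ρ2 + 4/3·ρ3
  [ 1  3  -1    -4 ]
  [ 0  1   0  -2/3 ]
  [ 0  0   1     3 ]
ρ1 ← ρ1 + ρ3
  [ 1  3  0    -1 ]
  [ 0  1  0  -2/3 ]
  [ 0  0  1     3 ]
ρ1 ← ρ1 − 3·ρ2
  [ 1  0  0     1 ]
  [ 0  1  0  -2/3 ]
  [ 0  0  1     3 ]

3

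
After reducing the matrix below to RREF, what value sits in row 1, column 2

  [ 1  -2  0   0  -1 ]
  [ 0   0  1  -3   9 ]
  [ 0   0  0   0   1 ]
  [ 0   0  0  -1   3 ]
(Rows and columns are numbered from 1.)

-2

R3 ↔ R4
R3 → -1·R3
R3 → R3 + 3·R4
R2 → R2 − 9·R4
R1 → R1 + R4
R2 → R2 + 3·R3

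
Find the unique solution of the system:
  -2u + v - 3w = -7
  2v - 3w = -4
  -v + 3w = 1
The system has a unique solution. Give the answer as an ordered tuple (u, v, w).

Form the augmented matrix and row-reduce:
  [ -2   1  -3  |  -7 ]
  [  0   2  -3  |  -4 ]
  [  0  -1   3  |   1 ]
r1 := -1/2·r1
  [ 1  -1/2  3/2  |  7/2 ]
  [ 0     2   -3  |   -4 ]
  [ 0    -1    3  |    1 ]
r2 := 1/2·r2
  [ 1  -1/2   3/2  |  7/2 ]
  [ 0     1  -3/2  |   -2 ]
  [ 0    -1     3  |    1 ]
r3 := r3 + r2
  [ 1  -1/2   3/2  |  7/2 ]
  [ 0     1  -3/2  |   -2 ]
  [ 0     0   3/2  |   -1 ]
r3 := 2/3·r3
  [ 1  -1/2   3/2  |   7/2 ]
  [ 0     1  -3/2  |    -2 ]
  [ 0     0     1  |  -2/3 ]
r2 := r2 + 3/2·r3
  [ 1  -1/2  3/2  |   7/2 ]
  [ 0     1    0  |    -3 ]
  [ 0     0    1  |  -2/3 ]
r1 := r1 − 3/2·r3
  [ 1  -1/2  0  |   9/2 ]
  [ 0     1  0  |    -3 ]
  [ 0     0  1  |  -2/3 ]
r1 := r1 + 1/2·r2
  [ 1  0  0  |     3 ]
  [ 0  1  0  |    -3 ]
  [ 0  0  1  |  -2/3 ]
Reading off the last column: u = 3, v = -3, w = -2/3.

(3, -3, -2/3)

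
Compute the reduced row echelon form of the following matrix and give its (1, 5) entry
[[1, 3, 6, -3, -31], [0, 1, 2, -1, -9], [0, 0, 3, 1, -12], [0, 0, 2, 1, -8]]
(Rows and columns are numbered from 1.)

ρ3 := 1/3·ρ3
  [ 1  3  6   -3  -31 ]
  [ 0  1  2   -1   -9 ]
  [ 0  0  1  1/3   -4 ]
  [ 0  0  2    1   -8 ]
ρ4 := ρ4 − 2·ρ3
  [ 1  3  6   -3  -31 ]
  [ 0  1  2   -1   -9 ]
  [ 0  0  1  1/3   -4 ]
  [ 0  0  0  1/3    0 ]
ρ4 := 3·ρ4
  [ 1  3  6   -3  -31 ]
  [ 0  1  2   -1   -9 ]
  [ 0  0  1  1/3   -4 ]
  [ 0  0  0    1    0 ]
ρ3 := ρ3 − 1/3·ρ4
  [ 1  3  6  -3  -31 ]
  [ 0  1  2  -1   -9 ]
  [ 0  0  1   0   -4 ]
  [ 0  0  0   1    0 ]
ρ2 := ρ2 + ρ4
  [ 1  3  6  -3  -31 ]
  [ 0  1  2   0   -9 ]
  [ 0  0  1   0   -4 ]
  [ 0  0  0   1    0 ]
ρ1 := ρ1 + 3·ρ4
  [ 1  3  6  0  -31 ]
  [ 0  1  2  0   -9 ]
  [ 0  0  1  0   -4 ]
  [ 0  0  0  1    0 ]
ρ2 := ρ2 − 2·ρ3
  [ 1  3  6  0  -31 ]
  [ 0  1  0  0   -1 ]
  [ 0  0  1  0   -4 ]
  [ 0  0  0  1    0 ]
ρ1 := ρ1 − 6·ρ3
  [ 1  3  0  0  -7 ]
  [ 0  1  0  0  -1 ]
  [ 0  0  1  0  -4 ]
  [ 0  0  0  1   0 ]
ρ1 := ρ1 − 3·ρ2
  [ 1  0  0  0  -4 ]
  [ 0  1  0  0  -1 ]
  [ 0  0  1  0  -4 ]
  [ 0  0  0  1   0 ]

-4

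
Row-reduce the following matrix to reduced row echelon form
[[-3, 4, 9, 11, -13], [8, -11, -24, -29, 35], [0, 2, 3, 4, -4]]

[[1, 0, 0, 1, 1], [0, 1, 0, -1, -1], [0, 0, 1, 2, -2/3]]

Multiply R1 by -1/3.
  [ 1  -4/3   -3  -11/3  13/3 ]
  [ 8   -11  -24    -29    35 ]
  [ 0     2    3      4    -4 ]
Subtract 8 times R1 from R2.
  [ 1  -4/3  -3  -11/3  13/3 ]
  [ 0  -1/3   0    1/3   1/3 ]
  [ 0     2   3      4    -4 ]
Multiply R2 by -3.
  [ 1  -4/3  -3  -11/3  13/3 ]
  [ 0     1   0     -1    -1 ]
  [ 0     2   3      4    -4 ]
Subtract 2 times R2 from R3.
  [ 1  -4/3  -3  -11/3  13/3 ]
  [ 0     1   0     -1    -1 ]
  [ 0     0   3      6    -2 ]
Multiply R3 by 1/3.
  [ 1  -4/3  -3  -11/3  13/3 ]
  [ 0     1   0     -1    -1 ]
  [ 0     0   1      2  -2/3 ]
Add 3 times R3 to R1.
  [ 1  -4/3  0  7/3   7/3 ]
  [ 0     1  0   -1    -1 ]
  [ 0     0  1    2  -2/3 ]
Add 4/3 times R2 to R1.
  [ 1  0  0   1     1 ]
  [ 0  1  0  -1    -1 ]
  [ 0  0  1   2  -2/3 ]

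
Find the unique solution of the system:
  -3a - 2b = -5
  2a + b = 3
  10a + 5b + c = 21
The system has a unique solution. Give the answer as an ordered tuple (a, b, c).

Form the augmented matrix and row-reduce:
  [ -3  -2  0  |  -5 ]
  [  2   1  0  |   3 ]
  [ 10   5  1  |  21 ]
R1 → -1/3·R1
  [  1  2/3  0  |  5/3 ]
  [  2    1  0  |    3 ]
  [ 10    5  1  |   21 ]
R2 → R2 − 2·R1
  [  1   2/3  0  |   5/3 ]
  [  0  -1/3  0  |  -1/3 ]
  [ 10     5  1  |    21 ]
R3 → R3 − 10·R1
  [ 1   2/3  0  |   5/3 ]
  [ 0  -1/3  0  |  -1/3 ]
  [ 0  -5/3  1  |  13/3 ]
R2 → -3·R2
  [ 1   2/3  0  |   5/3 ]
  [ 0     1  0  |     1 ]
  [ 0  -5/3  1  |  13/3 ]
R3 → R3 + 5/3·R2
  [ 1  2/3  0  |  5/3 ]
  [ 0    1  0  |    1 ]
  [ 0    0  1  |    6 ]
R1 → R1 − 2/3·R2
  [ 1  0  0  |  1 ]
  [ 0  1  0  |  1 ]
  [ 0  0  1  |  6 ]
Reading off the last column: a = 1, b = 1, c = 6.

(1, 1, 6)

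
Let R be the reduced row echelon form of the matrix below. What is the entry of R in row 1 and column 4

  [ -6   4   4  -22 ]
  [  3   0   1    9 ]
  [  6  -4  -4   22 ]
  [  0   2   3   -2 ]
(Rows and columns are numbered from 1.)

Multiply R1 by -1/6.
Subtract 3 times R1 from R2.
Subtract 6 times R1 from R3.
Multiply R2 by 1/2.
Subtract 2 times R2 from R4.
Add 2/3 times R2 to R1.

3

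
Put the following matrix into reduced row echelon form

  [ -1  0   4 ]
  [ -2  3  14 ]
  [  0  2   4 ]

Multiply r1 by -1.
  [  1  0  -4 ]
  [ -2  3  14 ]
  [  0  2   4 ]
Add 2 times r1 to r2.
  [ 1  0  -4 ]
  [ 0  3   6 ]
  [ 0  2   4 ]
Multiply r2 by 1/3.
  [ 1  0  -4 ]
  [ 0  1   2 ]
  [ 0  2   4 ]
Subtract 2 times r2 from r3.
  [ 1  0  -4 ]
  [ 0  1   2 ]
  [ 0  0   0 ]

[[1, 0, -4], [0, 1, 2], [0, 0, 0]]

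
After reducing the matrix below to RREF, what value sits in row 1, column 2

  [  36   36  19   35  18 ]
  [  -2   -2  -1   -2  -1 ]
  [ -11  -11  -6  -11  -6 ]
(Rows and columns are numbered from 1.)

1

R1 → 1/36·R1
  [   1    1  19/36  35/36  1/2 ]
  [  -2   -2     -1     -2   -1 ]
  [ -11  -11     -6    -11   -6 ]
R2 → R2 + 2·R1
  [   1    1  19/36  35/36  1/2 ]
  [   0    0   1/18  -1/18    0 ]
  [ -11  -11     -6    -11   -6 ]
R3 → R3 + 11·R1
  [ 1  1  19/36   35/36   1/2 ]
  [ 0  0   1/18   -1/18     0 ]
  [ 0  0  -7/36  -11/36  -1/2 ]
R2 → 18·R2
  [ 1  1  19/36   35/36   1/2 ]
  [ 0  0      1      -1     0 ]
  [ 0  0  -7/36  -11/36  -1/2 ]
R3 → R3 + 7/36·R2
  [ 1  1  19/36  35/36   1/2 ]
  [ 0  0      1     -1     0 ]
  [ 0  0      0   -1/2  -1/2 ]
R3 → -2·R3
  [ 1  1  19/36  35/36  1/2 ]
  [ 0  0      1     -1    0 ]
  [ 0  0      0      1    1 ]
R2 → R2 + R3
  [ 1  1  19/36  35/36  1/2 ]
  [ 0  0      1      0    1 ]
  [ 0  0      0      1    1 ]
R1 → R1 − 35/36·R3
  [ 1  1  19/36  0  -17/36 ]
  [ 0  0      1  0       1 ]
  [ 0  0      0  1       1 ]
R1 → R1 − 19/36·R2
  [ 1  1  0  0  -1 ]
  [ 0  0  1  0   1 ]
  [ 0  0  0  1   1 ]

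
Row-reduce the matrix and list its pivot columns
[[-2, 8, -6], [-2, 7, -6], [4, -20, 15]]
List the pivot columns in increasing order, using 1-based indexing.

1, 2, 3

r1 → -1/2·r1
  [  1   -4   3 ]
  [ -2    7  -6 ]
  [  4  -20  15 ]
r2 → r2 + 2·r1
  [ 1   -4   3 ]
  [ 0   -1   0 ]
  [ 4  -20  15 ]
r3 → r3 − 4·r1
  [ 1  -4  3 ]
  [ 0  -1  0 ]
  [ 0  -4  3 ]
r2 → -1·r2
  [ 1  -4  3 ]
  [ 0   1  0 ]
  [ 0  -4  3 ]
r3 → r3 + 4·r2
  [ 1  -4  3 ]
  [ 0   1  0 ]
  [ 0   0  3 ]
r3 → 1/3·r3
  [ 1  -4  3 ]
  [ 0   1  0 ]
  [ 0   0  1 ]
r1 → r1 − 3·r3
  [ 1  -4  0 ]
  [ 0   1  0 ]
  [ 0   0  1 ]
r1 → r1 + 4·r2
  [ 1  0  0 ]
  [ 0  1  0 ]
  [ 0  0  1 ]
Pivot columns are the columns containing a leading 1.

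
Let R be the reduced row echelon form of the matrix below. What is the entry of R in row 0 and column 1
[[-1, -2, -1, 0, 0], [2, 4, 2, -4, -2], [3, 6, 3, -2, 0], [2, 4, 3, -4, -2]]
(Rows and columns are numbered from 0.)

2

ρ1 -> -1·ρ1
  [ 1  2  1   0   0 ]
  [ 2  4  2  -4  -2 ]
  [ 3  6  3  -2   0 ]
  [ 2  4  3  -4  -2 ]
ρ2 -> ρ2 − 2·ρ1
  [ 1  2  1   0   0 ]
  [ 0  0  0  -4  -2 ]
  [ 3  6  3  -2   0 ]
  [ 2  4  3  -4  -2 ]
ρ3 -> ρ3 − 3·ρ1
  [ 1  2  1   0   0 ]
  [ 0  0  0  -4  -2 ]
  [ 0  0  0  -2   0 ]
  [ 2  4  3  -4  -2 ]
ρ4 -> ρ4 − 2·ρ1
  [ 1  2  1   0   0 ]
  [ 0  0  0  -4  -2 ]
  [ 0  0  0  -2   0 ]
  [ 0  0  1  -4  -2 ]
ρ2 ↔ ρ4
  [ 1  2  1   0   0 ]
  [ 0  0  1  -4  -2 ]
  [ 0  0  0  -2   0 ]
  [ 0  0  0  -4  -2 ]
ρ3 -> -1/2·ρ3
  [ 1  2  1   0   0 ]
  [ 0  0  1  -4  -2 ]
  [ 0  0  0   1   0 ]
  [ 0  0  0  -4  -2 ]
ρ4 -> ρ4 + 4·ρ3
  [ 1  2  1   0   0 ]
  [ 0  0  1  -4  -2 ]
  [ 0  0  0   1   0 ]
  [ 0  0  0   0  -2 ]
ρ4 -> -1/2·ρ4
  [ 1  2  1   0   0 ]
  [ 0  0  1  -4  -2 ]
  [ 0  0  0   1   0 ]
  [ 0  0  0   0   1 ]
ρ2 -> ρ2 + 2·ρ4
  [ 1  2  1   0  0 ]
  [ 0  0  1  -4  0 ]
  [ 0  0  0   1  0 ]
  [ 0  0  0   0  1 ]
ρ2 -> ρ2 + 4·ρ3
  [ 1  2  1  0  0 ]
  [ 0  0  1  0  0 ]
  [ 0  0  0  1  0 ]
  [ 0  0  0  0  1 ]
ρ1 -> ρ1 − ρ2
  [ 1  2  0  0  0 ]
  [ 0  0  1  0  0 ]
  [ 0  0  0  1  0 ]
  [ 0  0  0  0  1 ]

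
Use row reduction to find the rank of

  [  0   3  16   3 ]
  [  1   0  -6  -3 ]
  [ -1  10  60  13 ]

r1 <-> r2
  [  1   0  -6  -3 ]
  [  0   3  16   3 ]
  [ -1  10  60  13 ]
r3 := r3 + r1
  [ 1   0  -6  -3 ]
  [ 0   3  16   3 ]
  [ 0  10  54  10 ]
r2 := 1/3·r2
  [ 1   0    -6  -3 ]
  [ 0   1  16/3   1 ]
  [ 0  10    54  10 ]
r3 := r3 − 10·r2
  [ 1  0    -6  -3 ]
  [ 0  1  16/3   1 ]
  [ 0  0   2/3   0 ]
r3 := 3/2·r3
  [ 1  0    -6  -3 ]
  [ 0  1  16/3   1 ]
  [ 0  0     1   0 ]
r2 := r2 − 16/3·r3
  [ 1  0  -6  -3 ]
  [ 0  1   0   1 ]
  [ 0  0   1   0 ]
r1 := r1 + 6·r3
  [ 1  0  0  -3 ]
  [ 0  1  0   1 ]
  [ 0  0  1   0 ]
The reduced form has 3 nonzero rows.

rank = 3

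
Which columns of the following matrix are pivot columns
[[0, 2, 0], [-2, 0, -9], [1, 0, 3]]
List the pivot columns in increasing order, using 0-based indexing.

ρ1 <-> ρ2
  [ -2  0  -9 ]
  [  0  2   0 ]
  [  1  0   3 ]
ρ1 → -1/2·ρ1
  [ 1  0  9/2 ]
  [ 0  2    0 ]
  [ 1  0    3 ]
ρ3 → ρ3 − ρ1
  [ 1  0   9/2 ]
  [ 0  2     0 ]
  [ 0  0  -3/2 ]
ρ2 → 1/2·ρ2
  [ 1  0   9/2 ]
  [ 0  1     0 ]
  [ 0  0  -3/2 ]
ρ3 → -2/3·ρ3
  [ 1  0  9/2 ]
  [ 0  1    0 ]
  [ 0  0    1 ]
ρ1 → ρ1 − 9/2·ρ3
  [ 1  0  0 ]
  [ 0  1  0 ]
  [ 0  0  1 ]
Pivot columns are the columns containing a leading 1.

0, 1, 2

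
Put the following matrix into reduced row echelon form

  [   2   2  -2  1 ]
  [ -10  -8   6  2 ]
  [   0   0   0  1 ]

[[1, 0, 1, 0], [0, 1, -2, 0], [0, 0, 0, 1]]

R1 → 1/2·R1
R2 → R2 + 10·R1
R2 → 1/2·R2
R2 → R2 − 7/2·R3
R1 → R1 − 1/2·R3
R1 → R1 − R2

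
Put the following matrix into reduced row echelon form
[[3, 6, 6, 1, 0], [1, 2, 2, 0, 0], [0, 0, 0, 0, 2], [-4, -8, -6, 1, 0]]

[[1, 2, 0, 0, 0], [0, 0, 1, 0, 0], [0, 0, 0, 1, 0], [0, 0, 0, 0, 1]]

Multiply r1 by 1/3.
  [  1   2   2  1/3  0 ]
  [  1   2   2    0  0 ]
  [  0   0   0    0  2 ]
  [ -4  -8  -6    1  0 ]
Subtract r1 from r2.
  [  1   2   2   1/3  0 ]
  [  0   0   0  -1/3  0 ]
  [  0   0   0     0  2 ]
  [ -4  -8  -6     1  0 ]
Add 4 times r1 to r4.
  [ 1  2  2   1/3  0 ]
  [ 0  0  0  -1/3  0 ]
  [ 0  0  0     0  2 ]
  [ 0  0  2   7/3  0 ]
Swap r2 and r4.
  [ 1  2  2   1/3  0 ]
  [ 0  0  2   7/3  0 ]
  [ 0  0  0     0  2 ]
  [ 0  0  0  -1/3  0 ]
Multiply r2 by 1/2.
  [ 1  2  2   1/3  0 ]
  [ 0  0  1   7/6  0 ]
  [ 0  0  0     0  2 ]
  [ 0  0  0  -1/3  0 ]
Swap r3 and r4.
  [ 1  2  2   1/3  0 ]
  [ 0  0  1   7/6  0 ]
  [ 0  0  0  -1/3  0 ]
  [ 0  0  0     0  2 ]
Multiply r3 by -3.
  [ 1  2  2  1/3  0 ]
  [ 0  0  1  7/6  0 ]
  [ 0  0  0    1  0 ]
  [ 0  0  0    0  2 ]
Multiply r4 by 1/2.
  [ 1  2  2  1/3  0 ]
  [ 0  0  1  7/6  0 ]
  [ 0  0  0    1  0 ]
  [ 0  0  0    0  1 ]
Subtract 7/6 times r3 from r2.
  [ 1  2  2  1/3  0 ]
  [ 0  0  1    0  0 ]
  [ 0  0  0    1  0 ]
  [ 0  0  0    0  1 ]
Subtract 1/3 times r3 from r1.
  [ 1  2  2  0  0 ]
  [ 0  0  1  0  0 ]
  [ 0  0  0  1  0 ]
  [ 0  0  0  0  1 ]
Subtract 2 times r2 from r1.
  [ 1  2  0  0  0 ]
  [ 0  0  1  0  0 ]
  [ 0  0  0  1  0 ]
  [ 0  0  0  0  1 ]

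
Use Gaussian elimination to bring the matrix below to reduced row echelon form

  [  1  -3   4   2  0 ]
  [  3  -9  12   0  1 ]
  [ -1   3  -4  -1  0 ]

r2 → r2 − 3·r1
  [  1  -3   4   2  0 ]
  [  0   0   0  -6  1 ]
  [ -1   3  -4  -1  0 ]
r3 → r3 + r1
  [ 1  -3  4   2  0 ]
  [ 0   0  0  -6  1 ]
  [ 0   0  0   1  0 ]
r2 → -1/6·r2
  [ 1  -3  4  2     0 ]
  [ 0   0  0  1  -1/6 ]
  [ 0   0  0  1     0 ]
r3 → r3 − r2
  [ 1  -3  4  2     0 ]
  [ 0   0  0  1  -1/6 ]
  [ 0   0  0  0   1/6 ]
r3 → 6·r3
  [ 1  -3  4  2     0 ]
  [ 0   0  0  1  -1/6 ]
  [ 0   0  0  0     1 ]
r2 → r2 + 1/6·r3
  [ 1  -3  4  2  0 ]
  [ 0   0  0  1  0 ]
  [ 0   0  0  0  1 ]
r1 → r1 − 2·r2
  [ 1  -3  4  0  0 ]
  [ 0   0  0  1  0 ]
  [ 0   0  0  0  1 ]

[[1, -3, 4, 0, 0], [0, 0, 0, 1, 0], [0, 0, 0, 0, 1]]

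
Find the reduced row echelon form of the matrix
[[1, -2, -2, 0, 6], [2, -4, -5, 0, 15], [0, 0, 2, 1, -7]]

ρ2 := ρ2 − 2·ρ1
  [ 1  -2  -2  0   6 ]
  [ 0   0  -1  0   3 ]
  [ 0   0   2  1  -7 ]
ρ2 := -1·ρ2
  [ 1  -2  -2  0   6 ]
  [ 0   0   1  0  -3 ]
  [ 0   0   2  1  -7 ]
ρ3 := ρ3 − 2·ρ2
  [ 1  -2  -2  0   6 ]
  [ 0   0   1  0  -3 ]
  [ 0   0   0  1  -1 ]
ρ1 := ρ1 + 2·ρ2
  [ 1  -2  0  0   0 ]
  [ 0   0  1  0  -3 ]
  [ 0   0  0  1  -1 ]

[[1, -2, 0, 0, 0], [0, 0, 1, 0, -3], [0, 0, 0, 1, -1]]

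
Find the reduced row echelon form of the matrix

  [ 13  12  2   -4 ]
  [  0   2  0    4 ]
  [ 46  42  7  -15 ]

r1 -> 1/13·r1
  [  1  12/13  2/13  -4/13 ]
  [  0      2     0      4 ]
  [ 46     42     7    -15 ]
r3 -> r3 − 46·r1
  [ 1  12/13   2/13   -4/13 ]
  [ 0      2      0       4 ]
  [ 0  -6/13  -1/13  -11/13 ]
r2 -> 1/2·r2
  [ 1  12/13   2/13   -4/13 ]
  [ 0      1      0       2 ]
  [ 0  -6/13  -1/13  -11/13 ]
r3 -> r3 + 6/13·r2
  [ 1  12/13   2/13  -4/13 ]
  [ 0      1      0      2 ]
  [ 0      0  -1/13   1/13 ]
r3 -> -13·r3
  [ 1  12/13  2/13  -4/13 ]
  [ 0      1     0      2 ]
  [ 0      0     1     -1 ]
r1 -> r1 − 2/13·r3
  [ 1  12/13  0  -2/13 ]
  [ 0      1  0      2 ]
  [ 0      0  1     -1 ]
r1 -> r1 − 12/13·r2
  [ 1  0  0  -2 ]
  [ 0  1  0   2 ]
  [ 0  0  1  -1 ]

[[1, 0, 0, -2], [0, 1, 0, 2], [0, 0, 1, -1]]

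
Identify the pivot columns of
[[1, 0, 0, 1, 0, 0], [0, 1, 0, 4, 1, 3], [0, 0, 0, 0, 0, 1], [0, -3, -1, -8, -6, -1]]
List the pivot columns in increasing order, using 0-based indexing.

0, 1, 2, 5

ρ4 := ρ4 + 3·ρ2
  [ 1  0   0  1   0  0 ]
  [ 0  1   0  4   1  3 ]
  [ 0  0   0  0   0  1 ]
  [ 0  0  -1  4  -3  8 ]
ρ3 <=> ρ4
  [ 1  0   0  1   0  0 ]
  [ 0  1   0  4   1  3 ]
  [ 0  0  -1  4  -3  8 ]
  [ 0  0   0  0   0  1 ]
ρ3 := -1·ρ3
  [ 1  0  0   1  0   0 ]
  [ 0  1  0   4  1   3 ]
  [ 0  0  1  -4  3  -8 ]
  [ 0  0  0   0  0   1 ]
ρ3 := ρ3 + 8·ρ4
  [ 1  0  0   1  0  0 ]
  [ 0  1  0   4  1  3 ]
  [ 0  0  1  -4  3  0 ]
  [ 0  0  0   0  0  1 ]
ρ2 := ρ2 − 3·ρ4
  [ 1  0  0   1  0  0 ]
  [ 0  1  0   4  1  0 ]
  [ 0  0  1  -4  3  0 ]
  [ 0  0  0   0  0  1 ]
Pivot columns are the columns containing a leading 1.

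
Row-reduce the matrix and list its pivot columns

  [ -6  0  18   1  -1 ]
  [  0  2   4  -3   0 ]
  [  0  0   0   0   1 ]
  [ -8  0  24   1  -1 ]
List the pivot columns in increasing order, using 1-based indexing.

1, 2, 4, 5

r1 ← -1/6·r1
  [  1  0  -3  -1/6  1/6 ]
  [  0  2   4    -3    0 ]
  [  0  0   0     0    1 ]
  [ -8  0  24     1   -1 ]
r4 ← r4 + 8·r1
  [ 1  0  -3  -1/6  1/6 ]
  [ 0  2   4    -3    0 ]
  [ 0  0   0     0    1 ]
  [ 0  0   0  -1/3  1/3 ]
r2 ← 1/2·r2
  [ 1  0  -3  -1/6  1/6 ]
  [ 0  1   2  -3/2    0 ]
  [ 0  0   0     0    1 ]
  [ 0  0   0  -1/3  1/3 ]
r3 <-> r4
  [ 1  0  -3  -1/6  1/6 ]
  [ 0  1   2  -3/2    0 ]
  [ 0  0   0  -1/3  1/3 ]
  [ 0  0   0     0    1 ]
r3 ← -3·r3
  [ 1  0  -3  -1/6  1/6 ]
  [ 0  1   2  -3/2    0 ]
  [ 0  0   0     1   -1 ]
  [ 0  0   0     0    1 ]
r3 ← r3 + r4
  [ 1  0  -3  -1/6  1/6 ]
  [ 0  1   2  -3/2    0 ]
  [ 0  0   0     1    0 ]
  [ 0  0   0     0    1 ]
r1 ← r1 − 1/6·r4
  [ 1  0  -3  -1/6  0 ]
  [ 0  1   2  -3/2  0 ]
  [ 0  0   0     1  0 ]
  [ 0  0   0     0  1 ]
r2 ← r2 + 3/2·r3
  [ 1  0  -3  -1/6  0 ]
  [ 0  1   2     0  0 ]
  [ 0  0   0     1  0 ]
  [ 0  0   0     0  1 ]
r1 ← r1 + 1/6·r3
  [ 1  0  -3  0  0 ]
  [ 0  1   2  0  0 ]
  [ 0  0   0  1  0 ]
  [ 0  0   0  0  1 ]
Pivot columns are the columns containing a leading 1.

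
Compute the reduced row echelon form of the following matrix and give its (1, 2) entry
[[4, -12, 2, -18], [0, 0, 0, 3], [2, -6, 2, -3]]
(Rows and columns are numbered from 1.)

R1 → 1/4·R1
  [ 1  -3  1/2  -9/2 ]
  [ 0   0    0     3 ]
  [ 2  -6    2    -3 ]
R3 → R3 − 2·R1
  [ 1  -3  1/2  -9/2 ]
  [ 0   0    0     3 ]
  [ 0   0    1     6 ]
R2 <-> R3
  [ 1  -3  1/2  -9/2 ]
  [ 0   0    1     6 ]
  [ 0   0    0     3 ]
R3 → 1/3·R3
  [ 1  -3  1/2  -9/2 ]
  [ 0   0    1     6 ]
  [ 0   0    0     1 ]
R2 → R2 − 6·R3
  [ 1  -3  1/2  -9/2 ]
  [ 0   0    1     0 ]
  [ 0   0    0     1 ]
R1 → R1 + 9/2·R3
  [ 1  -3  1/2  0 ]
  [ 0   0    1  0 ]
  [ 0   0    0  1 ]
R1 → R1 − 1/2·R2
  [ 1  -3  0  0 ]
  [ 0   0  1  0 ]
  [ 0   0  0  1 ]

-3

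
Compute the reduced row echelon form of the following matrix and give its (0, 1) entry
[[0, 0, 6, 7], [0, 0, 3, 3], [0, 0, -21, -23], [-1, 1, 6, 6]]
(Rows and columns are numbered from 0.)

-1

ρ1 ↔ ρ4
  [ -1  1    6    6 ]
  [  0  0    3    3 ]
  [  0  0  -21  -23 ]
  [  0  0    6    7 ]
ρ1 → -1·ρ1
  [ 1  -1   -6   -6 ]
  [ 0   0    3    3 ]
  [ 0   0  -21  -23 ]
  [ 0   0    6    7 ]
ρ2 → 1/3·ρ2
  [ 1  -1   -6   -6 ]
  [ 0   0    1    1 ]
  [ 0   0  -21  -23 ]
  [ 0   0    6    7 ]
ρ3 → ρ3 + 21·ρ2
  [ 1  -1  -6  -6 ]
  [ 0   0   1   1 ]
  [ 0   0   0  -2 ]
  [ 0   0   6   7 ]
ρ4 → ρ4 − 6·ρ2
  [ 1  -1  -6  -6 ]
  [ 0   0   1   1 ]
  [ 0   0   0  -2 ]
  [ 0   0   0   1 ]
ρ3 → -1/2·ρ3
  [ 1  -1  -6  -6 ]
  [ 0   0   1   1 ]
  [ 0   0   0   1 ]
  [ 0   0   0   1 ]
ρ4 → ρ4 − ρ3
  [ 1  -1  -6  -6 ]
  [ 0   0   1   1 ]
  [ 0   0   0   1 ]
  [ 0   0   0   0 ]
ρ2 → ρ2 − ρ3
  [ 1  -1  -6  -6 ]
  [ 0   0   1   0 ]
  [ 0   0   0   1 ]
  [ 0   0   0   0 ]
ρ1 → ρ1 + 6·ρ3
  [ 1  -1  -6  0 ]
  [ 0   0   1  0 ]
  [ 0   0   0  1 ]
  [ 0   0   0  0 ]
ρ1 → ρ1 + 6·ρ2
  [ 1  -1  0  0 ]
  [ 0   0  1  0 ]
  [ 0   0  0  1 ]
  [ 0   0  0  0 ]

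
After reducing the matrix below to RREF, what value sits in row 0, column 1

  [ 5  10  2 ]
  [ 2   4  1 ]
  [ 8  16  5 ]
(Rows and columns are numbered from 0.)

R1 → 1/5·R1
  [ 1   2  2/5 ]
  [ 2   4    1 ]
  [ 8  16    5 ]
R2 → R2 − 2·R1
  [ 1   2  2/5 ]
  [ 0   0  1/5 ]
  [ 8  16    5 ]
R3 → R3 − 8·R1
  [ 1  2  2/5 ]
  [ 0  0  1/5 ]
  [ 0  0  9/5 ]
R2 → 5·R2
  [ 1  2  2/5 ]
  [ 0  0    1 ]
  [ 0  0  9/5 ]
R3 → R3 − 9/5·R2
  [ 1  2  2/5 ]
  [ 0  0    1 ]
  [ 0  0    0 ]
R1 → R1 − 2/5·R2
  [ 1  2  0 ]
  [ 0  0  1 ]
  [ 0  0  0 ]

2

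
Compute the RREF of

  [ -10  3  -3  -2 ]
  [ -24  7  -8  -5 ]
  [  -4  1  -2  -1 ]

Multiply ρ1 by -1/10.
  [   1  -3/10  3/10  1/5 ]
  [ -24      7    -8   -5 ]
  [  -4      1    -2   -1 ]
Add 24 times ρ1 to ρ2.
  [  1  -3/10  3/10   1/5 ]
  [  0   -1/5  -4/5  -1/5 ]
  [ -4      1    -2    -1 ]
Add 4 times ρ1 to ρ3.
  [ 1  -3/10  3/10   1/5 ]
  [ 0   -1/5  -4/5  -1/5 ]
  [ 0   -1/5  -4/5  -1/5 ]
Multiply ρ2 by -5.
  [ 1  -3/10  3/10   1/5 ]
  [ 0      1     4     1 ]
  [ 0   -1/5  -4/5  -1/5 ]
Add 1/5 times ρ2 to ρ3.
  [ 1  -3/10  3/10  1/5 ]
  [ 0      1     4    1 ]
  [ 0      0     0    0 ]
Add 3/10 times ρ2 to ρ1.
  [ 1  0  3/2  1/2 ]
  [ 0  1    4    1 ]
  [ 0  0    0    0 ]

[[1, 0, 3/2, 1/2], [0, 1, 4, 1], [0, 0, 0, 0]]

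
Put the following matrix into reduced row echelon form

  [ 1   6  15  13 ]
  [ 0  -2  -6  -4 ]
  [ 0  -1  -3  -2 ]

R2 ← -1/2·R2
  [ 1   6  15  13 ]
  [ 0   1   3   2 ]
  [ 0  -1  -3  -2 ]
R3 ← R3 + R2
  [ 1  6  15  13 ]
  [ 0  1   3   2 ]
  [ 0  0   0   0 ]
R1 ← R1 − 6·R2
  [ 1  0  -3  1 ]
  [ 0  1   3  2 ]
  [ 0  0   0  0 ]

[[1, 0, -3, 1], [0, 1, 3, 2], [0, 0, 0, 0]]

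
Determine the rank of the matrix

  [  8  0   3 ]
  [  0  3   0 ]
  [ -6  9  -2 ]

Multiply R1 by 1/8.
  [  1  0  3/8 ]
  [  0  3    0 ]
  [ -6  9   -2 ]
Add 6 times R1 to R3.
  [ 1  0  3/8 ]
  [ 0  3    0 ]
  [ 0  9  1/4 ]
Multiply R2 by 1/3.
  [ 1  0  3/8 ]
  [ 0  1    0 ]
  [ 0  9  1/4 ]
Subtract 9 times R2 from R3.
  [ 1  0  3/8 ]
  [ 0  1    0 ]
  [ 0  0  1/4 ]
Multiply R3 by 4.
  [ 1  0  3/8 ]
  [ 0  1    0 ]
  [ 0  0    1 ]
Subtract 3/8 times R3 from R1.
  [ 1  0  0 ]
  [ 0  1  0 ]
  [ 0  0  1 ]
The reduced form has 3 nonzero rows.

rank = 3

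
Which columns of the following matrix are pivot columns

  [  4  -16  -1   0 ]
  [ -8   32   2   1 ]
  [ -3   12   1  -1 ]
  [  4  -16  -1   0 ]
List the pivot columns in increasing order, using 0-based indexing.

0, 2, 3

R1 := 1/4·R1
  [  1   -4  -1/4   0 ]
  [ -8   32     2   1 ]
  [ -3   12     1  -1 ]
  [  4  -16    -1   0 ]
R2 := R2 + 8·R1
  [  1   -4  -1/4   0 ]
  [  0    0     0   1 ]
  [ -3   12     1  -1 ]
  [  4  -16    -1   0 ]
R3 := R3 + 3·R1
  [ 1   -4  -1/4   0 ]
  [ 0    0     0   1 ]
  [ 0    0   1/4  -1 ]
  [ 4  -16    -1   0 ]
R4 := R4 − 4·R1
  [ 1  -4  -1/4   0 ]
  [ 0   0     0   1 ]
  [ 0   0   1/4  -1 ]
  [ 0   0     0   0 ]
R2 ↔ R3
  [ 1  -4  -1/4   0 ]
  [ 0   0   1/4  -1 ]
  [ 0   0     0   1 ]
  [ 0   0     0   0 ]
R2 := 4·R2
  [ 1  -4  -1/4   0 ]
  [ 0   0     1  -4 ]
  [ 0   0     0   1 ]
  [ 0   0     0   0 ]
R2 := R2 + 4·R3
  [ 1  -4  -1/4  0 ]
  [ 0   0     1  0 ]
  [ 0   0     0  1 ]
  [ 0   0     0  0 ]
R1 := R1 + 1/4·R2
  [ 1  -4  0  0 ]
  [ 0   0  1  0 ]
  [ 0   0  0  1 ]
  [ 0   0  0  0 ]
Pivot columns are the columns containing a leading 1.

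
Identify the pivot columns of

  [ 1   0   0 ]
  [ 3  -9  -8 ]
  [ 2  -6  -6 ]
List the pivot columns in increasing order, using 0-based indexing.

0, 1, 2

r2 ← r2 − 3·r1
r3 ← r3 − 2·r1
r2 ← -1/9·r2
r3 ← r3 + 6·r2
r3 ← -3/2·r3
r2 ← r2 − 8/9·r3
Pivot columns are the columns containing a leading 1.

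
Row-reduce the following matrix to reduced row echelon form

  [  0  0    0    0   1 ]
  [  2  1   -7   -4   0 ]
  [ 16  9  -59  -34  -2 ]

[[1, 0, -2, -1, 0], [0, 1, -3, -2, 0], [0, 0, 0, 0, 1]]

R1 <=> R2
  [  2  1   -7   -4   0 ]
  [  0  0    0    0   1 ]
  [ 16  9  -59  -34  -2 ]
R1 ← 1/2·R1
  [  1  1/2  -7/2   -2   0 ]
  [  0    0     0    0   1 ]
  [ 16    9   -59  -34  -2 ]
R3 ← R3 − 16·R1
  [ 1  1/2  -7/2  -2   0 ]
  [ 0    0     0   0   1 ]
  [ 0    1    -3  -2  -2 ]
R2 <=> R3
  [ 1  1/2  -7/2  -2   0 ]
  [ 0    1    -3  -2  -2 ]
  [ 0    0     0   0   1 ]
R2 ← R2 + 2·R3
  [ 1  1/2  -7/2  -2  0 ]
  [ 0    1    -3  -2  0 ]
  [ 0    0     0   0  1 ]
R1 ← R1 − 1/2·R2
  [ 1  0  -2  -1  0 ]
  [ 0  1  -3  -2  0 ]
  [ 0  0   0   0  1 ]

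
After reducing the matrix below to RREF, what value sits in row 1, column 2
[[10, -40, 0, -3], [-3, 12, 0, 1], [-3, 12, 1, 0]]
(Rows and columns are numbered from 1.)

r1 -> 1/10·r1
  [  1  -4  0  -3/10 ]
  [ -3  12  0      1 ]
  [ -3  12  1      0 ]
r2 -> r2 + 3·r1
  [  1  -4  0  -3/10 ]
  [  0   0  0   1/10 ]
  [ -3  12  1      0 ]
r3 -> r3 + 3·r1
  [ 1  -4  0  -3/10 ]
  [ 0   0  0   1/10 ]
  [ 0   0  1  -9/10 ]
r2 <=> r3
  [ 1  -4  0  -3/10 ]
  [ 0   0  1  -9/10 ]
  [ 0   0  0   1/10 ]
r3 -> 10·r3
  [ 1  -4  0  -3/10 ]
  [ 0   0  1  -9/10 ]
  [ 0   0  0      1 ]
r2 -> r2 + 9/10·r3
  [ 1  -4  0  -3/10 ]
  [ 0   0  1      0 ]
  [ 0   0  0      1 ]
r1 -> r1 + 3/10·r3
  [ 1  -4  0  0 ]
  [ 0   0  1  0 ]
  [ 0   0  0  1 ]

-4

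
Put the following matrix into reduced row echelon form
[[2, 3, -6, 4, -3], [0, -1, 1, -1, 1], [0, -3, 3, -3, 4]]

R1 := 1/2·R1
  [ 1  3/2  -3   2  -3/2 ]
  [ 0   -1   1  -1     1 ]
  [ 0   -3   3  -3     4 ]
R2 := -1·R2
  [ 1  3/2  -3   2  -3/2 ]
  [ 0    1  -1   1    -1 ]
  [ 0   -3   3  -3     4 ]
R3 := R3 + 3·R2
  [ 1  3/2  -3  2  -3/2 ]
  [ 0    1  -1  1    -1 ]
  [ 0    0   0  0     1 ]
R2 := R2 + R3
  [ 1  3/2  -3  2  -3/2 ]
  [ 0    1  -1  1     0 ]
  [ 0    0   0  0     1 ]
R1 := R1 + 3/2·R3
  [ 1  3/2  -3  2  0 ]
  [ 0    1  -1  1  0 ]
  [ 0    0   0  0  1 ]
R1 := R1 − 3/2·R2
  [ 1  0  -3/2  1/2  0 ]
  [ 0  1    -1    1  0 ]
  [ 0  0     0    0  1 ]

[[1, 0, -3/2, 1/2, 0], [0, 1, -1, 1, 0], [0, 0, 0, 0, 1]]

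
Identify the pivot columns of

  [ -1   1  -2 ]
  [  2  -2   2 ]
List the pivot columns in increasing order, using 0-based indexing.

Multiply r1 by -1.
  [ 1  -1  2 ]
  [ 2  -2  2 ]
Subtract 2 times r1 from r2.
  [ 1  -1   2 ]
  [ 0   0  -2 ]
Multiply r2 by -1/2.
  [ 1  -1  2 ]
  [ 0   0  1 ]
Subtract 2 times r2 from r1.
  [ 1  -1  0 ]
  [ 0   0  1 ]
Pivot columns are the columns containing a leading 1.

0, 2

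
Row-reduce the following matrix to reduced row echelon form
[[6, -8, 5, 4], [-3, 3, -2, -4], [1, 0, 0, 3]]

[[1, 0, 0, 3], [0, 1, 0, 3], [0, 0, 1, 2]]

R1 → 1/6·R1
R2 → R2 + 3·R1
R3 → R3 − R1
R2 → -1·R2
R3 → R3 − 4/3·R2
R3 → -6·R3
R2 → R2 + 1/2·R3
R1 → R1 − 5/6·R3
R1 → R1 + 4/3·R2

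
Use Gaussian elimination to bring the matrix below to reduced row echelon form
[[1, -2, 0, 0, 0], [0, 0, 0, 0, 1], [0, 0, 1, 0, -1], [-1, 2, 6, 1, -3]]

[[1, -2, 0, 0, 0], [0, 0, 1, 0, 0], [0, 0, 0, 1, 0], [0, 0, 0, 0, 1]]

R4 := R4 + R1
  [ 1  -2  0  0   0 ]
  [ 0   0  0  0   1 ]
  [ 0   0  1  0  -1 ]
  [ 0   0  6  1  -3 ]
R2 <=> R3
  [ 1  -2  0  0   0 ]
  [ 0   0  1  0  -1 ]
  [ 0   0  0  0   1 ]
  [ 0   0  6  1  -3 ]
R4 := R4 − 6·R2
  [ 1  -2  0  0   0 ]
  [ 0   0  1  0  -1 ]
  [ 0   0  0  0   1 ]
  [ 0   0  0  1   3 ]
R3 <=> R4
  [ 1  -2  0  0   0 ]
  [ 0   0  1  0  -1 ]
  [ 0   0  0  1   3 ]
  [ 0   0  0  0   1 ]
R3 := R3 − 3·R4
  [ 1  -2  0  0   0 ]
  [ 0   0  1  0  -1 ]
  [ 0   0  0  1   0 ]
  [ 0   0  0  0   1 ]
R2 := R2 + R4
  [ 1  -2  0  0  0 ]
  [ 0   0  1  0  0 ]
  [ 0   0  0  1  0 ]
  [ 0   0  0  0  1 ]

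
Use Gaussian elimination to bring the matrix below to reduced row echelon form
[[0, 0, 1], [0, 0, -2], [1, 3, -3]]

[[1, 3, 0], [0, 0, 1], [0, 0, 0]]

ρ1 <=> ρ3
  [ 1  3  -3 ]
  [ 0  0  -2 ]
  [ 0  0   1 ]
ρ2 -> -1/2·ρ2
  [ 1  3  -3 ]
  [ 0  0   1 ]
  [ 0  0   1 ]
ρ3 -> ρ3 − ρ2
  [ 1  3  -3 ]
  [ 0  0   1 ]
  [ 0  0   0 ]
ρ1 -> ρ1 + 3·ρ2
  [ 1  3  0 ]
  [ 0  0  1 ]
  [ 0  0  0 ]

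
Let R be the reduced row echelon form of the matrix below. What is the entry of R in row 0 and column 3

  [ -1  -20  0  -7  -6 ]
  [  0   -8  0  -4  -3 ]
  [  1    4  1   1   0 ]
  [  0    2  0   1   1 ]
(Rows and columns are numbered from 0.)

-3

ρ1 → -1·ρ1
  [ 1  20  0   7   6 ]
  [ 0  -8  0  -4  -3 ]
  [ 1   4  1   1   0 ]
  [ 0   2  0   1   1 ]
ρ3 → ρ3 − ρ1
  [ 1   20  0   7   6 ]
  [ 0   -8  0  -4  -3 ]
  [ 0  -16  1  -6  -6 ]
  [ 0    2  0   1   1 ]
ρ2 → -1/8·ρ2
  [ 1   20  0    7    6 ]
  [ 0    1  0  1/2  3/8 ]
  [ 0  -16  1   -6   -6 ]
  [ 0    2  0    1    1 ]
ρ3 → ρ3 + 16·ρ2
  [ 1  20  0    7    6 ]
  [ 0   1  0  1/2  3/8 ]
  [ 0   0  1    2    0 ]
  [ 0   2  0    1    1 ]
ρ4 → ρ4 − 2·ρ2
  [ 1  20  0    7    6 ]
  [ 0   1  0  1/2  3/8 ]
  [ 0   0  1    2    0 ]
  [ 0   0  0    0  1/4 ]
ρ4 → 4·ρ4
  [ 1  20  0    7    6 ]
  [ 0   1  0  1/2  3/8 ]
  [ 0   0  1    2    0 ]
  [ 0   0  0    0    1 ]
ρ2 → ρ2 − 3/8·ρ4
  [ 1  20  0    7  6 ]
  [ 0   1  0  1/2  0 ]
  [ 0   0  1    2  0 ]
  [ 0   0  0    0  1 ]
ρ1 → ρ1 − 6·ρ4
  [ 1  20  0    7  0 ]
  [ 0   1  0  1/2  0 ]
  [ 0   0  1    2  0 ]
  [ 0   0  0    0  1 ]
ρ1 → ρ1 − 20·ρ2
  [ 1  0  0   -3  0 ]
  [ 0  1  0  1/2  0 ]
  [ 0  0  1    2  0 ]
  [ 0  0  0    0  1 ]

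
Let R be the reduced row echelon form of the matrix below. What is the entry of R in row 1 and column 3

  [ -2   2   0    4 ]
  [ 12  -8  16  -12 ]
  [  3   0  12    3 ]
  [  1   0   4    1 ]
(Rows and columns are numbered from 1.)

R1 → -1/2·R1
  [  1  -1   0   -2 ]
  [ 12  -8  16  -12 ]
  [  3   0  12    3 ]
  [  1   0   4    1 ]
R2 → R2 − 12·R1
  [ 1  -1   0  -2 ]
  [ 0   4  16  12 ]
  [ 3   0  12   3 ]
  [ 1   0   4   1 ]
R3 → R3 − 3·R1
  [ 1  -1   0  -2 ]
  [ 0   4  16  12 ]
  [ 0   3  12   9 ]
  [ 1   0   4   1 ]
R4 → R4 − R1
  [ 1  -1   0  -2 ]
  [ 0   4  16  12 ]
  [ 0   3  12   9 ]
  [ 0   1   4   3 ]
R2 → 1/4·R2
  [ 1  -1   0  -2 ]
  [ 0   1   4   3 ]
  [ 0   3  12   9 ]
  [ 0   1   4   3 ]
R3 → R3 − 3·R2
  [ 1  -1  0  -2 ]
  [ 0   1  4   3 ]
  [ 0   0  0   0 ]
  [ 0   1  4   3 ]
R4 → R4 − R2
  [ 1  -1  0  -2 ]
  [ 0   1  4   3 ]
  [ 0   0  0   0 ]
  [ 0   0  0   0 ]
R1 → R1 + R2
  [ 1  0  4  1 ]
  [ 0  1  4  3 ]
  [ 0  0  0  0 ]
  [ 0  0  0  0 ]

4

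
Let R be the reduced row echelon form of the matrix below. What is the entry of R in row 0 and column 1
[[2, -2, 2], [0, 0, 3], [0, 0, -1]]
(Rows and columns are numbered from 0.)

R1 → 1/2·R1
R2 → 1/3·R2
R3 → R3 + R2
R1 → R1 − R2

-1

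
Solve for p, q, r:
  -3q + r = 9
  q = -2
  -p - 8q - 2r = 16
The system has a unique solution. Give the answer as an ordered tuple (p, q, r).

Form the augmented matrix and row-reduce:
  [  0  -3   1  |   9 ]
  [  0   1   0  |  -2 ]
  [ -1  -8  -2  |  16 ]
Swap r1 and r3.
  [ -1  -8  -2  |  16 ]
  [  0   1   0  |  -2 ]
  [  0  -3   1  |   9 ]
Multiply r1 by -1.
  [ 1   8  2  |  -16 ]
  [ 0   1  0  |   -2 ]
  [ 0  -3  1  |    9 ]
Add 3 times r2 to r3.
  [ 1  8  2  |  -16 ]
  [ 0  1  0  |   -2 ]
  [ 0  0  1  |    3 ]
Subtract 2 times r3 from r1.
  [ 1  8  0  |  -22 ]
  [ 0  1  0  |   -2 ]
  [ 0  0  1  |    3 ]
Subtract 8 times r2 from r1.
  [ 1  0  0  |  -6 ]
  [ 0  1  0  |  -2 ]
  [ 0  0  1  |   3 ]
Reading off the last column: p = -6, q = -2, r = 3.

(-6, -2, 3)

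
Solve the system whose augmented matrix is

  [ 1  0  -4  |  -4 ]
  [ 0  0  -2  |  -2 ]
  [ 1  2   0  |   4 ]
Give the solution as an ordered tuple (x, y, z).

(0, 2, 1)

r3 := r3 − r1
  [ 1  0  -4  |  -4 ]
  [ 0  0  -2  |  -2 ]
  [ 0  2   4  |   8 ]
r2 <=> r3
  [ 1  0  -4  |  -4 ]
  [ 0  2   4  |   8 ]
  [ 0  0  -2  |  -2 ]
r2 := 1/2·r2
  [ 1  0  -4  |  -4 ]
  [ 0  1   2  |   4 ]
  [ 0  0  -2  |  -2 ]
r3 := -1/2·r3
  [ 1  0  -4  |  -4 ]
  [ 0  1   2  |   4 ]
  [ 0  0   1  |   1 ]
r2 := r2 − 2·r3
  [ 1  0  -4  |  -4 ]
  [ 0  1   0  |   2 ]
  [ 0  0   1  |   1 ]
r1 := r1 + 4·r3
  [ 1  0  0  |  0 ]
  [ 0  1  0  |  2 ]
  [ 0  0  1  |  1 ]
Reading off the last column: x = 0, y = 2, z = 1.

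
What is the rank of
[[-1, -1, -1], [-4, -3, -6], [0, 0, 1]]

rank = 3

Multiply R1 by -1.
Add 4 times R1 to R2.
Add 2 times R3 to R2.
Subtract R3 from R1.
Subtract R2 from R1.
The reduced form has 3 nonzero rows.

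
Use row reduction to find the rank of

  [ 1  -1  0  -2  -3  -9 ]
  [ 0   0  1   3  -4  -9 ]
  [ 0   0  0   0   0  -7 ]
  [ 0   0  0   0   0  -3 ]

rank = 3

r3 → -1/7·r3
  [ 1  -1  0  -2  -3  -9 ]
  [ 0   0  1   3  -4  -9 ]
  [ 0   0  0   0   0   1 ]
  [ 0   0  0   0   0  -3 ]
r4 → r4 + 3·r3
  [ 1  -1  0  -2  -3  -9 ]
  [ 0   0  1   3  -4  -9 ]
  [ 0   0  0   0   0   1 ]
  [ 0   0  0   0   0   0 ]
r2 → r2 + 9·r3
  [ 1  -1  0  -2  -3  -9 ]
  [ 0   0  1   3  -4   0 ]
  [ 0   0  0   0   0   1 ]
  [ 0   0  0   0   0   0 ]
r1 → r1 + 9·r3
  [ 1  -1  0  -2  -3  0 ]
  [ 0   0  1   3  -4  0 ]
  [ 0   0  0   0   0  1 ]
  [ 0   0  0   0   0  0 ]
The reduced form has 3 nonzero rows.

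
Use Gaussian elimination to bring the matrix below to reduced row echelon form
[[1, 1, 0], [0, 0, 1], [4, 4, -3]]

ρ3 ← ρ3 − 4·ρ1
  [ 1  1   0 ]
  [ 0  0   1 ]
  [ 0  0  -3 ]
ρ3 ← ρ3 + 3·ρ2
  [ 1  1  0 ]
  [ 0  0  1 ]
  [ 0  0  0 ]

[[1, 1, 0], [0, 0, 1], [0, 0, 0]]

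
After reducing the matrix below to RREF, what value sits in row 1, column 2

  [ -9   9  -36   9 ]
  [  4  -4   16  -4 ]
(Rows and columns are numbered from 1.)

-1

Multiply r1 by -1/9.
  [ 1  -1   4  -1 ]
  [ 4  -4  16  -4 ]
Subtract 4 times r1 from r2.
  [ 1  -1  4  -1 ]
  [ 0   0  0   0 ]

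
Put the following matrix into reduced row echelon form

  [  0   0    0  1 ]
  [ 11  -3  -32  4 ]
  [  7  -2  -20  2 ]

r1 <-> r2
  [ 11  -3  -32  4 ]
  [  0   0    0  1 ]
  [  7  -2  -20  2 ]
r1 ← 1/11·r1
  [ 1  -3/11  -32/11  4/11 ]
  [ 0      0       0     1 ]
  [ 7     -2     -20     2 ]
r3 ← r3 − 7·r1
  [ 1  -3/11  -32/11   4/11 ]
  [ 0      0       0      1 ]
  [ 0  -1/11    4/11  -6/11 ]
r2 <-> r3
  [ 1  -3/11  -32/11   4/11 ]
  [ 0  -1/11    4/11  -6/11 ]
  [ 0      0       0      1 ]
r2 ← -11·r2
  [ 1  -3/11  -32/11  4/11 ]
  [ 0      1      -4     6 ]
  [ 0      0       0     1 ]
r2 ← r2 − 6·r3
  [ 1  -3/11  -32/11  4/11 ]
  [ 0      1      -4     0 ]
  [ 0      0       0     1 ]
r1 ← r1 − 4/11·r3
  [ 1  -3/11  -32/11  0 ]
  [ 0      1      -4  0 ]
  [ 0      0       0  1 ]
r1 ← r1 + 3/11·r2
  [ 1  0  -4  0 ]
  [ 0  1  -4  0 ]
  [ 0  0   0  1 ]

[[1, 0, -4, 0], [0, 1, -4, 0], [0, 0, 0, 1]]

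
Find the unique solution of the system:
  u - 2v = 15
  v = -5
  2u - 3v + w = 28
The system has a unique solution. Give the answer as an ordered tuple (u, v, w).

Form the augmented matrix and row-reduce:
  [ 1  -2  0  |  15 ]
  [ 0   1  0  |  -5 ]
  [ 2  -3  1  |  28 ]
Subtract 2 times ρ1 from ρ3.
  [ 1  -2  0  |  15 ]
  [ 0   1  0  |  -5 ]
  [ 0   1  1  |  -2 ]
Subtract ρ2 from ρ3.
  [ 1  -2  0  |  15 ]
  [ 0   1  0  |  -5 ]
  [ 0   0  1  |   3 ]
Add 2 times ρ2 to ρ1.
  [ 1  0  0  |   5 ]
  [ 0  1  0  |  -5 ]
  [ 0  0  1  |   3 ]
Reading off the last column: u = 5, v = -5, w = 3.

(5, -5, 3)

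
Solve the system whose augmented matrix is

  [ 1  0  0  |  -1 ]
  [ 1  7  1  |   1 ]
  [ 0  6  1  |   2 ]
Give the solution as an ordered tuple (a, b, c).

R2 := R2 − R1
  [ 1  0  0  |  -1 ]
  [ 0  7  1  |   2 ]
  [ 0  6  1  |   2 ]
R2 := 1/7·R2
  [ 1  0    0  |   -1 ]
  [ 0  1  1/7  |  2/7 ]
  [ 0  6    1  |    2 ]
R3 := R3 − 6·R2
  [ 1  0    0  |   -1 ]
  [ 0  1  1/7  |  2/7 ]
  [ 0  0  1/7  |  2/7 ]
R3 := 7·R3
  [ 1  0    0  |   -1 ]
  [ 0  1  1/7  |  2/7 ]
  [ 0  0    1  |    2 ]
R2 := R2 − 1/7·R3
  [ 1  0  0  |  -1 ]
  [ 0  1  0  |   0 ]
  [ 0  0  1  |   2 ]
Reading off the last column: a = -1, b = 0, c = 2.

(-1, 0, 2)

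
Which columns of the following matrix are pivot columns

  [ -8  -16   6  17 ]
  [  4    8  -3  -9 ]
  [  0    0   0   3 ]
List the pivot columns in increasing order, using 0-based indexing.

0, 3

R1 -> -1/8·R1
R2 -> R2 − 4·R1
R2 -> -2·R2
R3 -> R3 − 3·R2
R1 -> R1 + 17/8·R2
Pivot columns are the columns containing a leading 1.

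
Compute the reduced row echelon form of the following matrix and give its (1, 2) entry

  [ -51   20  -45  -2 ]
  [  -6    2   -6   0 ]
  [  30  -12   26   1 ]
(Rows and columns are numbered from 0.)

Multiply R1 by -1/51.
  [  1  -20/51  15/17  2/51 ]
  [ -6       2     -6     0 ]
  [ 30     -12     26     1 ]
Add 6 times R1 to R2.
  [  1  -20/51   15/17  2/51 ]
  [  0   -6/17  -12/17  4/17 ]
  [ 30     -12      26     1 ]
Subtract 30 times R1 from R3.
  [ 1  -20/51   15/17   2/51 ]
  [ 0   -6/17  -12/17   4/17 ]
  [ 0   -4/17   -8/17  -3/17 ]
Multiply R2 by -17/6.
  [ 1  -20/51  15/17   2/51 ]
  [ 0       1      2   -2/3 ]
  [ 0   -4/17  -8/17  -3/17 ]
Add 4/17 times R2 to R3.
  [ 1  -20/51  15/17  2/51 ]
  [ 0       1      2  -2/3 ]
  [ 0       0      0  -1/3 ]
Multiply R3 by -3.
  [ 1  -20/51  15/17  2/51 ]
  [ 0       1      2  -2/3 ]
  [ 0       0      0     1 ]
Add 2/3 times R3 to R2.
  [ 1  -20/51  15/17  2/51 ]
  [ 0       1      2     0 ]
  [ 0       0      0     1 ]
Subtract 2/51 times R3 from R1.
  [ 1  -20/51  15/17  0 ]
  [ 0       1      2  0 ]
  [ 0       0      0  1 ]
Add 20/51 times R2 to R1.
  [ 1  0  5/3  0 ]
  [ 0  1    2  0 ]
  [ 0  0    0  1 ]

2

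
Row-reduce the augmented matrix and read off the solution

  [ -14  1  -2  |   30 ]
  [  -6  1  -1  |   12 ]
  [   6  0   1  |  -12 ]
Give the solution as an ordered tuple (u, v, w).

(-3, 0, 6)

ρ1 := -1/14·ρ1
  [  1  -1/14  1/7  |  -15/7 ]
  [ -6      1   -1  |     12 ]
  [  6      0    1  |    -12 ]
ρ2 := ρ2 + 6·ρ1
  [ 1  -1/14   1/7  |  -15/7 ]
  [ 0    4/7  -1/7  |   -6/7 ]
  [ 6      0     1  |    -12 ]
ρ3 := ρ3 − 6·ρ1
  [ 1  -1/14   1/7  |  -15/7 ]
  [ 0    4/7  -1/7  |   -6/7 ]
  [ 0    3/7   1/7  |    6/7 ]
ρ2 := 7/4·ρ2
  [ 1  -1/14   1/7  |  -15/7 ]
  [ 0      1  -1/4  |   -3/2 ]
  [ 0    3/7   1/7  |    6/7 ]
ρ3 := ρ3 − 3/7·ρ2
  [ 1  -1/14   1/7  |  -15/7 ]
  [ 0      1  -1/4  |   -3/2 ]
  [ 0      0   1/4  |    3/2 ]
ρ3 := 4·ρ3
  [ 1  -1/14   1/7  |  -15/7 ]
  [ 0      1  -1/4  |   -3/2 ]
  [ 0      0     1  |      6 ]
ρ2 := ρ2 + 1/4·ρ3
  [ 1  -1/14  1/7  |  -15/7 ]
  [ 0      1    0  |      0 ]
  [ 0      0    1  |      6 ]
ρ1 := ρ1 − 1/7·ρ3
  [ 1  -1/14  0  |  -3 ]
  [ 0      1  0  |   0 ]
  [ 0      0  1  |   6 ]
ρ1 := ρ1 + 1/14·ρ2
  [ 1  0  0  |  -3 ]
  [ 0  1  0  |   0 ]
  [ 0  0  1  |   6 ]
Reading off the last column: u = -3, v = 0, w = 6.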